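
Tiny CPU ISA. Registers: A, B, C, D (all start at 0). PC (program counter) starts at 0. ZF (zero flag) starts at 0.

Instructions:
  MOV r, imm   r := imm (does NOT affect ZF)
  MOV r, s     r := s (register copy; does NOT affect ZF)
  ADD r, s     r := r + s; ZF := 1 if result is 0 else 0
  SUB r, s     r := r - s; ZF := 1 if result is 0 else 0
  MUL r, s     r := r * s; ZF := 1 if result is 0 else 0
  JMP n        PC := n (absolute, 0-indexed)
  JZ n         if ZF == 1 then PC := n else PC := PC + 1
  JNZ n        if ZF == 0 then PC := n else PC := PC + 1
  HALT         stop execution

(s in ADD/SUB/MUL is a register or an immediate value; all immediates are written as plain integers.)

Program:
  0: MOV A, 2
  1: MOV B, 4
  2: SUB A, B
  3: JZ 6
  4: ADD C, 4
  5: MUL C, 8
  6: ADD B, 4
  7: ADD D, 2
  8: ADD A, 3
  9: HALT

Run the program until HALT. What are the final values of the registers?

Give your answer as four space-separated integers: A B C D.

Answer: 1 8 32 2

Derivation:
Step 1: PC=0 exec 'MOV A, 2'. After: A=2 B=0 C=0 D=0 ZF=0 PC=1
Step 2: PC=1 exec 'MOV B, 4'. After: A=2 B=4 C=0 D=0 ZF=0 PC=2
Step 3: PC=2 exec 'SUB A, B'. After: A=-2 B=4 C=0 D=0 ZF=0 PC=3
Step 4: PC=3 exec 'JZ 6'. After: A=-2 B=4 C=0 D=0 ZF=0 PC=4
Step 5: PC=4 exec 'ADD C, 4'. After: A=-2 B=4 C=4 D=0 ZF=0 PC=5
Step 6: PC=5 exec 'MUL C, 8'. After: A=-2 B=4 C=32 D=0 ZF=0 PC=6
Step 7: PC=6 exec 'ADD B, 4'. After: A=-2 B=8 C=32 D=0 ZF=0 PC=7
Step 8: PC=7 exec 'ADD D, 2'. After: A=-2 B=8 C=32 D=2 ZF=0 PC=8
Step 9: PC=8 exec 'ADD A, 3'. After: A=1 B=8 C=32 D=2 ZF=0 PC=9
Step 10: PC=9 exec 'HALT'. After: A=1 B=8 C=32 D=2 ZF=0 PC=9 HALTED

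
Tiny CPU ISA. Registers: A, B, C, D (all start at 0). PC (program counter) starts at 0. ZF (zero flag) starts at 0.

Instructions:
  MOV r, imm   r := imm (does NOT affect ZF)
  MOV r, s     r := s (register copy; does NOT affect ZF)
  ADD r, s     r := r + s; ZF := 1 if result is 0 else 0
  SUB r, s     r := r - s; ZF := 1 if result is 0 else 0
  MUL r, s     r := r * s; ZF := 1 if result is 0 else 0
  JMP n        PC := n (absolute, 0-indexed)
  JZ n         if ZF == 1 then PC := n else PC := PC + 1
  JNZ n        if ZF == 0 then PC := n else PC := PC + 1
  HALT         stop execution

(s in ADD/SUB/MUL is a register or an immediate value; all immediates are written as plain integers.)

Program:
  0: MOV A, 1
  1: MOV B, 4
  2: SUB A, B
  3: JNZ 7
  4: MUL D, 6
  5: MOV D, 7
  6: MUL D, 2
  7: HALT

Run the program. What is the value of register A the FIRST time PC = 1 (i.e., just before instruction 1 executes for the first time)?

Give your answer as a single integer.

Step 1: PC=0 exec 'MOV A, 1'. After: A=1 B=0 C=0 D=0 ZF=0 PC=1
First time PC=1: A=1

1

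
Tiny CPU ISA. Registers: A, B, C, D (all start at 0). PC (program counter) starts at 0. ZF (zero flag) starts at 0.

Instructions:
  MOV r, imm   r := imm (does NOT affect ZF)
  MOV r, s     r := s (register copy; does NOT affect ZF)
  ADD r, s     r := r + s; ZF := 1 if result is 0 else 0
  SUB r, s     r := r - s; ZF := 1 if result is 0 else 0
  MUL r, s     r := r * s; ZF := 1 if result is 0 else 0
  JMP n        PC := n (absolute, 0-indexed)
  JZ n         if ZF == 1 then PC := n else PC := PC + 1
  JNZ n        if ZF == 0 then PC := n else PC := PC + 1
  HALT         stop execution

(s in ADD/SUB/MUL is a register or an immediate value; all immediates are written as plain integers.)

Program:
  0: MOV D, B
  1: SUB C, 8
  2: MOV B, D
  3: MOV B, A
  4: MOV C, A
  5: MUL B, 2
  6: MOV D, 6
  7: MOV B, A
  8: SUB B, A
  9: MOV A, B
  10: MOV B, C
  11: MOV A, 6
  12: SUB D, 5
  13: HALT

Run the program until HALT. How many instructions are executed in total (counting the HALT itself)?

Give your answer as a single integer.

Answer: 14

Derivation:
Step 1: PC=0 exec 'MOV D, B'. After: A=0 B=0 C=0 D=0 ZF=0 PC=1
Step 2: PC=1 exec 'SUB C, 8'. After: A=0 B=0 C=-8 D=0 ZF=0 PC=2
Step 3: PC=2 exec 'MOV B, D'. After: A=0 B=0 C=-8 D=0 ZF=0 PC=3
Step 4: PC=3 exec 'MOV B, A'. After: A=0 B=0 C=-8 D=0 ZF=0 PC=4
Step 5: PC=4 exec 'MOV C, A'. After: A=0 B=0 C=0 D=0 ZF=0 PC=5
Step 6: PC=5 exec 'MUL B, 2'. After: A=0 B=0 C=0 D=0 ZF=1 PC=6
Step 7: PC=6 exec 'MOV D, 6'. After: A=0 B=0 C=0 D=6 ZF=1 PC=7
Step 8: PC=7 exec 'MOV B, A'. After: A=0 B=0 C=0 D=6 ZF=1 PC=8
Step 9: PC=8 exec 'SUB B, A'. After: A=0 B=0 C=0 D=6 ZF=1 PC=9
Step 10: PC=9 exec 'MOV A, B'. After: A=0 B=0 C=0 D=6 ZF=1 PC=10
Step 11: PC=10 exec 'MOV B, C'. After: A=0 B=0 C=0 D=6 ZF=1 PC=11
Step 12: PC=11 exec 'MOV A, 6'. After: A=6 B=0 C=0 D=6 ZF=1 PC=12
Step 13: PC=12 exec 'SUB D, 5'. After: A=6 B=0 C=0 D=1 ZF=0 PC=13
Step 14: PC=13 exec 'HALT'. After: A=6 B=0 C=0 D=1 ZF=0 PC=13 HALTED
Total instructions executed: 14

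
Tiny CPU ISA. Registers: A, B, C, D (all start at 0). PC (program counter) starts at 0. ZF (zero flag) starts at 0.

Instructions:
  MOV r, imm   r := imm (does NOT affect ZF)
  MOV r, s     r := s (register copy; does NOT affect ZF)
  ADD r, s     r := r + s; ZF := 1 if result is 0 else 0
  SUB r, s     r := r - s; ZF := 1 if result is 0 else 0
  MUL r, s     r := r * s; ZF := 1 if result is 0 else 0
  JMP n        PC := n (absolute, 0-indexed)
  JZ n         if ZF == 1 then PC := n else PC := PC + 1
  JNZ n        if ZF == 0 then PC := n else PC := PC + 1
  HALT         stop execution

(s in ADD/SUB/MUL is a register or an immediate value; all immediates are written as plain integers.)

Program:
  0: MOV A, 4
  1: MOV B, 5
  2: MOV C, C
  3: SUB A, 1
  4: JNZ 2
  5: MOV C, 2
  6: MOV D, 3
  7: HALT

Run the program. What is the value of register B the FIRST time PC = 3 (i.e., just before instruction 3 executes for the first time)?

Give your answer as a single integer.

Step 1: PC=0 exec 'MOV A, 4'. After: A=4 B=0 C=0 D=0 ZF=0 PC=1
Step 2: PC=1 exec 'MOV B, 5'. After: A=4 B=5 C=0 D=0 ZF=0 PC=2
Step 3: PC=2 exec 'MOV C, C'. After: A=4 B=5 C=0 D=0 ZF=0 PC=3
First time PC=3: B=5

5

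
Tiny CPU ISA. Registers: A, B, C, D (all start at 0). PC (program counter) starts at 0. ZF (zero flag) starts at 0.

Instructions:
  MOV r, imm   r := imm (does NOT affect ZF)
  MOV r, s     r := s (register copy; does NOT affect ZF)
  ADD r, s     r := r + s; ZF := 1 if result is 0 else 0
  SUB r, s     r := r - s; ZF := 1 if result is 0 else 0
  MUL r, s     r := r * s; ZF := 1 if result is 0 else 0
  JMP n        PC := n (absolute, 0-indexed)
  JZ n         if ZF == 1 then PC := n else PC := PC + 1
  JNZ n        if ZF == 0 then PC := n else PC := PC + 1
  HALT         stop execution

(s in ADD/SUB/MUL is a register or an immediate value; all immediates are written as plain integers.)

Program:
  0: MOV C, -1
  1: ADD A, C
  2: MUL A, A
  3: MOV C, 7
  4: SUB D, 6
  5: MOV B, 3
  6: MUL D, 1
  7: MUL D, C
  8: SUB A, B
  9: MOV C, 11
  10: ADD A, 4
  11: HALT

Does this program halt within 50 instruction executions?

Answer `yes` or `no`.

Step 1: PC=0 exec 'MOV C, -1'. After: A=0 B=0 C=-1 D=0 ZF=0 PC=1
Step 2: PC=1 exec 'ADD A, C'. After: A=-1 B=0 C=-1 D=0 ZF=0 PC=2
Step 3: PC=2 exec 'MUL A, A'. After: A=1 B=0 C=-1 D=0 ZF=0 PC=3
Step 4: PC=3 exec 'MOV C, 7'. After: A=1 B=0 C=7 D=0 ZF=0 PC=4
Step 5: PC=4 exec 'SUB D, 6'. After: A=1 B=0 C=7 D=-6 ZF=0 PC=5
Step 6: PC=5 exec 'MOV B, 3'. After: A=1 B=3 C=7 D=-6 ZF=0 PC=6
Step 7: PC=6 exec 'MUL D, 1'. After: A=1 B=3 C=7 D=-6 ZF=0 PC=7
Step 8: PC=7 exec 'MUL D, C'. After: A=1 B=3 C=7 D=-42 ZF=0 PC=8
Step 9: PC=8 exec 'SUB A, B'. After: A=-2 B=3 C=7 D=-42 ZF=0 PC=9
Step 10: PC=9 exec 'MOV C, 11'. After: A=-2 B=3 C=11 D=-42 ZF=0 PC=10
Step 11: PC=10 exec 'ADD A, 4'. After: A=2 B=3 C=11 D=-42 ZF=0 PC=11
Step 12: PC=11 exec 'HALT'. After: A=2 B=3 C=11 D=-42 ZF=0 PC=11 HALTED

Answer: yes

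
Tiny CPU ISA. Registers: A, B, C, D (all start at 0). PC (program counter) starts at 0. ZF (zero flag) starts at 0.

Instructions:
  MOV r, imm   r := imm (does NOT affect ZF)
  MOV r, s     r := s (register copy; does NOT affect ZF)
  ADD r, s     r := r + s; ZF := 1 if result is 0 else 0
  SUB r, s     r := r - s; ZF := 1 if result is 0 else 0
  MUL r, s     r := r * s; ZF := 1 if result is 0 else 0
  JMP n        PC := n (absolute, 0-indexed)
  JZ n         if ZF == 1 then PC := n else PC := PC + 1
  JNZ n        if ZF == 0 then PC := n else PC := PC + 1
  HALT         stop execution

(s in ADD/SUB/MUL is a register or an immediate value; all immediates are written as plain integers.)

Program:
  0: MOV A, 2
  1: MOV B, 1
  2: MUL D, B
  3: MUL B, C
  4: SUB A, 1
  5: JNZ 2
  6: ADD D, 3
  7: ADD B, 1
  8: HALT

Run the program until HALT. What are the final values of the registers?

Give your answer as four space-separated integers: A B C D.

Answer: 0 1 0 3

Derivation:
Step 1: PC=0 exec 'MOV A, 2'. After: A=2 B=0 C=0 D=0 ZF=0 PC=1
Step 2: PC=1 exec 'MOV B, 1'. After: A=2 B=1 C=0 D=0 ZF=0 PC=2
Step 3: PC=2 exec 'MUL D, B'. After: A=2 B=1 C=0 D=0 ZF=1 PC=3
Step 4: PC=3 exec 'MUL B, C'. After: A=2 B=0 C=0 D=0 ZF=1 PC=4
Step 5: PC=4 exec 'SUB A, 1'. After: A=1 B=0 C=0 D=0 ZF=0 PC=5
Step 6: PC=5 exec 'JNZ 2'. After: A=1 B=0 C=0 D=0 ZF=0 PC=2
Step 7: PC=2 exec 'MUL D, B'. After: A=1 B=0 C=0 D=0 ZF=1 PC=3
Step 8: PC=3 exec 'MUL B, C'. After: A=1 B=0 C=0 D=0 ZF=1 PC=4
Step 9: PC=4 exec 'SUB A, 1'. After: A=0 B=0 C=0 D=0 ZF=1 PC=5
Step 10: PC=5 exec 'JNZ 2'. After: A=0 B=0 C=0 D=0 ZF=1 PC=6
Step 11: PC=6 exec 'ADD D, 3'. After: A=0 B=0 C=0 D=3 ZF=0 PC=7
Step 12: PC=7 exec 'ADD B, 1'. After: A=0 B=1 C=0 D=3 ZF=0 PC=8
Step 13: PC=8 exec 'HALT'. After: A=0 B=1 C=0 D=3 ZF=0 PC=8 HALTED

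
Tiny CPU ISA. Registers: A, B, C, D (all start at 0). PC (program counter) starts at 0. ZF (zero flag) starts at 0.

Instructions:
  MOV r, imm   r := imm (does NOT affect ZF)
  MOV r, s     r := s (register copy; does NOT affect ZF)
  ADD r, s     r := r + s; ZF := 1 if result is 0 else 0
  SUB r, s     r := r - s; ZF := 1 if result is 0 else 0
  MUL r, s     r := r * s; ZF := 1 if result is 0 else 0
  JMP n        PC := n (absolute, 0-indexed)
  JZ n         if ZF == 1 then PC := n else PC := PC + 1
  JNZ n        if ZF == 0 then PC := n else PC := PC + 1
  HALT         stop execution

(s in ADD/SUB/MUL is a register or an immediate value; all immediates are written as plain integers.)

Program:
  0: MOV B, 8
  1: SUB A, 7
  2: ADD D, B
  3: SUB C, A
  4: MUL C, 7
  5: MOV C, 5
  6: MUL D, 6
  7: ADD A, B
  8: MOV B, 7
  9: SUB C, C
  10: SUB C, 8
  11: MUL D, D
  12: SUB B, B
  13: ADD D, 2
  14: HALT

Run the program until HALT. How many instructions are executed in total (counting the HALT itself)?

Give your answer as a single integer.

Answer: 15

Derivation:
Step 1: PC=0 exec 'MOV B, 8'. After: A=0 B=8 C=0 D=0 ZF=0 PC=1
Step 2: PC=1 exec 'SUB A, 7'. After: A=-7 B=8 C=0 D=0 ZF=0 PC=2
Step 3: PC=2 exec 'ADD D, B'. After: A=-7 B=8 C=0 D=8 ZF=0 PC=3
Step 4: PC=3 exec 'SUB C, A'. After: A=-7 B=8 C=7 D=8 ZF=0 PC=4
Step 5: PC=4 exec 'MUL C, 7'. After: A=-7 B=8 C=49 D=8 ZF=0 PC=5
Step 6: PC=5 exec 'MOV C, 5'. After: A=-7 B=8 C=5 D=8 ZF=0 PC=6
Step 7: PC=6 exec 'MUL D, 6'. After: A=-7 B=8 C=5 D=48 ZF=0 PC=7
Step 8: PC=7 exec 'ADD A, B'. After: A=1 B=8 C=5 D=48 ZF=0 PC=8
Step 9: PC=8 exec 'MOV B, 7'. After: A=1 B=7 C=5 D=48 ZF=0 PC=9
Step 10: PC=9 exec 'SUB C, C'. After: A=1 B=7 C=0 D=48 ZF=1 PC=10
Step 11: PC=10 exec 'SUB C, 8'. After: A=1 B=7 C=-8 D=48 ZF=0 PC=11
Step 12: PC=11 exec 'MUL D, D'. After: A=1 B=7 C=-8 D=2304 ZF=0 PC=12
Step 13: PC=12 exec 'SUB B, B'. After: A=1 B=0 C=-8 D=2304 ZF=1 PC=13
Step 14: PC=13 exec 'ADD D, 2'. After: A=1 B=0 C=-8 D=2306 ZF=0 PC=14
Step 15: PC=14 exec 'HALT'. After: A=1 B=0 C=-8 D=2306 ZF=0 PC=14 HALTED
Total instructions executed: 15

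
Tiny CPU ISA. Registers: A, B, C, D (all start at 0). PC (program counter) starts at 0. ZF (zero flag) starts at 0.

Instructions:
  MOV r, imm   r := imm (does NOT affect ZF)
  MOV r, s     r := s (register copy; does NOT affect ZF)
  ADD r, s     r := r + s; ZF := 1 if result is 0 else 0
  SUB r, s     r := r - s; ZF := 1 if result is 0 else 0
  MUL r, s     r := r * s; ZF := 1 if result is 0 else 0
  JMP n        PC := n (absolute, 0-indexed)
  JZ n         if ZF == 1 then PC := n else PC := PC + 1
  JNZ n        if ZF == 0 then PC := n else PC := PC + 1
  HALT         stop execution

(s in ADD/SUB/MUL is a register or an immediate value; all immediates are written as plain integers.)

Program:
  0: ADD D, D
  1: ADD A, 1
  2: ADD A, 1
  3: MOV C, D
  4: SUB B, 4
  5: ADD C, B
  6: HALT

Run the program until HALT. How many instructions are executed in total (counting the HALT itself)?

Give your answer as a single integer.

Step 1: PC=0 exec 'ADD D, D'. After: A=0 B=0 C=0 D=0 ZF=1 PC=1
Step 2: PC=1 exec 'ADD A, 1'. After: A=1 B=0 C=0 D=0 ZF=0 PC=2
Step 3: PC=2 exec 'ADD A, 1'. After: A=2 B=0 C=0 D=0 ZF=0 PC=3
Step 4: PC=3 exec 'MOV C, D'. After: A=2 B=0 C=0 D=0 ZF=0 PC=4
Step 5: PC=4 exec 'SUB B, 4'. After: A=2 B=-4 C=0 D=0 ZF=0 PC=5
Step 6: PC=5 exec 'ADD C, B'. After: A=2 B=-4 C=-4 D=0 ZF=0 PC=6
Step 7: PC=6 exec 'HALT'. After: A=2 B=-4 C=-4 D=0 ZF=0 PC=6 HALTED
Total instructions executed: 7

Answer: 7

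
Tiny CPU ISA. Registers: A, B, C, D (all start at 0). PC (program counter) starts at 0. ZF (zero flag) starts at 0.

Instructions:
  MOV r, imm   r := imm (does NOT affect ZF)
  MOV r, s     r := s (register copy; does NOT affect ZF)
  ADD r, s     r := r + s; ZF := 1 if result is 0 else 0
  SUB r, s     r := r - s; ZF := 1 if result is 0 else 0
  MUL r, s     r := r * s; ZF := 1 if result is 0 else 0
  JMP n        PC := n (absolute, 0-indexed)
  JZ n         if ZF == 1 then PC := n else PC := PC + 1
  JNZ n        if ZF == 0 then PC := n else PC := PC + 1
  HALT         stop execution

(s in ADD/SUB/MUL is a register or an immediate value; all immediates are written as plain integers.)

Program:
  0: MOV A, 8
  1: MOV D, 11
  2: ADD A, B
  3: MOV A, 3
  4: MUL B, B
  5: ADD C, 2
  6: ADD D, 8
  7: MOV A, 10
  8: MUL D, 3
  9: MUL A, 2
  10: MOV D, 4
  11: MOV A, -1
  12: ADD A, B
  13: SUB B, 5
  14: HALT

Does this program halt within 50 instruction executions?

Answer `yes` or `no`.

Answer: yes

Derivation:
Step 1: PC=0 exec 'MOV A, 8'. After: A=8 B=0 C=0 D=0 ZF=0 PC=1
Step 2: PC=1 exec 'MOV D, 11'. After: A=8 B=0 C=0 D=11 ZF=0 PC=2
Step 3: PC=2 exec 'ADD A, B'. After: A=8 B=0 C=0 D=11 ZF=0 PC=3
Step 4: PC=3 exec 'MOV A, 3'. After: A=3 B=0 C=0 D=11 ZF=0 PC=4
Step 5: PC=4 exec 'MUL B, B'. After: A=3 B=0 C=0 D=11 ZF=1 PC=5
Step 6: PC=5 exec 'ADD C, 2'. After: A=3 B=0 C=2 D=11 ZF=0 PC=6
Step 7: PC=6 exec 'ADD D, 8'. After: A=3 B=0 C=2 D=19 ZF=0 PC=7
Step 8: PC=7 exec 'MOV A, 10'. After: A=10 B=0 C=2 D=19 ZF=0 PC=8
Step 9: PC=8 exec 'MUL D, 3'. After: A=10 B=0 C=2 D=57 ZF=0 PC=9
Step 10: PC=9 exec 'MUL A, 2'. After: A=20 B=0 C=2 D=57 ZF=0 PC=10
Step 11: PC=10 exec 'MOV D, 4'. After: A=20 B=0 C=2 D=4 ZF=0 PC=11
Step 12: PC=11 exec 'MOV A, -1'. After: A=-1 B=0 C=2 D=4 ZF=0 PC=12
Step 13: PC=12 exec 'ADD A, B'. After: A=-1 B=0 C=2 D=4 ZF=0 PC=13
Step 14: PC=13 exec 'SUB B, 5'. After: A=-1 B=-5 C=2 D=4 ZF=0 PC=14
Step 15: PC=14 exec 'HALT'. After: A=-1 B=-5 C=2 D=4 ZF=0 PC=14 HALTED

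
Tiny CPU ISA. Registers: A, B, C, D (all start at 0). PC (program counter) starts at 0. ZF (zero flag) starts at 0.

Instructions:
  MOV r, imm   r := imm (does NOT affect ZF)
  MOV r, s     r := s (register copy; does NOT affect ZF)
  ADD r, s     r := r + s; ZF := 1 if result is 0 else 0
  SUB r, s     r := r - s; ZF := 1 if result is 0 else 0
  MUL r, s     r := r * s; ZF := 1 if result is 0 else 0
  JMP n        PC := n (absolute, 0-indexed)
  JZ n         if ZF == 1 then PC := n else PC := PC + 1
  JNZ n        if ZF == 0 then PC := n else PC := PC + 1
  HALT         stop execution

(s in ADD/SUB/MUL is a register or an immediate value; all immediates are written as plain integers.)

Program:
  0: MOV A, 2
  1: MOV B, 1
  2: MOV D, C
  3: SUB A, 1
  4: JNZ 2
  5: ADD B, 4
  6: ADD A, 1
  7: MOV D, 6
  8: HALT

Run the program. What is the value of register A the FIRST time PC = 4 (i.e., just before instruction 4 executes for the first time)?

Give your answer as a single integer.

Step 1: PC=0 exec 'MOV A, 2'. After: A=2 B=0 C=0 D=0 ZF=0 PC=1
Step 2: PC=1 exec 'MOV B, 1'. After: A=2 B=1 C=0 D=0 ZF=0 PC=2
Step 3: PC=2 exec 'MOV D, C'. After: A=2 B=1 C=0 D=0 ZF=0 PC=3
Step 4: PC=3 exec 'SUB A, 1'. After: A=1 B=1 C=0 D=0 ZF=0 PC=4
First time PC=4: A=1

1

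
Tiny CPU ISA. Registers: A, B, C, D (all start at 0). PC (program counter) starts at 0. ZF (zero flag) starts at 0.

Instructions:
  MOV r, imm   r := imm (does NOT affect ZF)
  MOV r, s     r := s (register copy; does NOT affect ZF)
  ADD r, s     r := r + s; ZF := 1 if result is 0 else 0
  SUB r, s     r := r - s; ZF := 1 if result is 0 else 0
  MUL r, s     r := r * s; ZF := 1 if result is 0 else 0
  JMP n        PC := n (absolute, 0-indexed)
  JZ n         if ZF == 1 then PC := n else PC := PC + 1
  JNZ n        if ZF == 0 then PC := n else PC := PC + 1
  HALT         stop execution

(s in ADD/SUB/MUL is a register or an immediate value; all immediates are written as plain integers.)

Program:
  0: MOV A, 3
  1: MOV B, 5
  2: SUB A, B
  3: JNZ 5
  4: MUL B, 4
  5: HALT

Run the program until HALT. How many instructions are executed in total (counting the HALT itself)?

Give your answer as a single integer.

Answer: 5

Derivation:
Step 1: PC=0 exec 'MOV A, 3'. After: A=3 B=0 C=0 D=0 ZF=0 PC=1
Step 2: PC=1 exec 'MOV B, 5'. After: A=3 B=5 C=0 D=0 ZF=0 PC=2
Step 3: PC=2 exec 'SUB A, B'. After: A=-2 B=5 C=0 D=0 ZF=0 PC=3
Step 4: PC=3 exec 'JNZ 5'. After: A=-2 B=5 C=0 D=0 ZF=0 PC=5
Step 5: PC=5 exec 'HALT'. After: A=-2 B=5 C=0 D=0 ZF=0 PC=5 HALTED
Total instructions executed: 5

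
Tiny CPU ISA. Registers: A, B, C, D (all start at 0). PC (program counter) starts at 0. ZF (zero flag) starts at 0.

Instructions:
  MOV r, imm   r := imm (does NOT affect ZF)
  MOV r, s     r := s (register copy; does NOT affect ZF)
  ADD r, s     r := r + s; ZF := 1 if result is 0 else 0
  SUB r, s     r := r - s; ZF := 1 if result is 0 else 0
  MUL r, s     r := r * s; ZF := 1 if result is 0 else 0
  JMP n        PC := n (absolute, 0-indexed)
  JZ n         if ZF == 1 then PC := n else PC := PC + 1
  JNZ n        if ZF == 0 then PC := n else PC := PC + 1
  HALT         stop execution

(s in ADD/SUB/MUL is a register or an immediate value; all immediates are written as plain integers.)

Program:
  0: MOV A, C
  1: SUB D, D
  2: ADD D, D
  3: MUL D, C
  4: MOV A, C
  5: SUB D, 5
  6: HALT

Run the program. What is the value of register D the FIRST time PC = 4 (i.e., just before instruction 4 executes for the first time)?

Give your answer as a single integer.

Step 1: PC=0 exec 'MOV A, C'. After: A=0 B=0 C=0 D=0 ZF=0 PC=1
Step 2: PC=1 exec 'SUB D, D'. After: A=0 B=0 C=0 D=0 ZF=1 PC=2
Step 3: PC=2 exec 'ADD D, D'. After: A=0 B=0 C=0 D=0 ZF=1 PC=3
Step 4: PC=3 exec 'MUL D, C'. After: A=0 B=0 C=0 D=0 ZF=1 PC=4
First time PC=4: D=0

0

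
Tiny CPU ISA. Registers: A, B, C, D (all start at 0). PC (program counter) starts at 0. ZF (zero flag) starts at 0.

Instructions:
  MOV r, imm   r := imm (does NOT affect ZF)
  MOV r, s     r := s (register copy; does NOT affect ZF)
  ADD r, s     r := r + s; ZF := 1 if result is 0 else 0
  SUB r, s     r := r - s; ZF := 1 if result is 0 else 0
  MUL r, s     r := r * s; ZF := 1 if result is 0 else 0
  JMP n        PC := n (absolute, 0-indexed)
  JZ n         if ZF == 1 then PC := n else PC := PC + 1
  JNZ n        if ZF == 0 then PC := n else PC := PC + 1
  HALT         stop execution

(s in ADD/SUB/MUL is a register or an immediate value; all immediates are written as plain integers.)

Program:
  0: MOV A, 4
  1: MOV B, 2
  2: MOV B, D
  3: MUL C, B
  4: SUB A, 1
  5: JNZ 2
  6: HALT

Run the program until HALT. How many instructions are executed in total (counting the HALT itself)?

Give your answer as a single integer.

Step 1: PC=0 exec 'MOV A, 4'. After: A=4 B=0 C=0 D=0 ZF=0 PC=1
Step 2: PC=1 exec 'MOV B, 2'. After: A=4 B=2 C=0 D=0 ZF=0 PC=2
Step 3: PC=2 exec 'MOV B, D'. After: A=4 B=0 C=0 D=0 ZF=0 PC=3
Step 4: PC=3 exec 'MUL C, B'. After: A=4 B=0 C=0 D=0 ZF=1 PC=4
Step 5: PC=4 exec 'SUB A, 1'. After: A=3 B=0 C=0 D=0 ZF=0 PC=5
Step 6: PC=5 exec 'JNZ 2'. After: A=3 B=0 C=0 D=0 ZF=0 PC=2
Step 7: PC=2 exec 'MOV B, D'. After: A=3 B=0 C=0 D=0 ZF=0 PC=3
Step 8: PC=3 exec 'MUL C, B'. After: A=3 B=0 C=0 D=0 ZF=1 PC=4
Step 9: PC=4 exec 'SUB A, 1'. After: A=2 B=0 C=0 D=0 ZF=0 PC=5
Step 10: PC=5 exec 'JNZ 2'. After: A=2 B=0 C=0 D=0 ZF=0 PC=2
Step 11: PC=2 exec 'MOV B, D'. After: A=2 B=0 C=0 D=0 ZF=0 PC=3
Step 12: PC=3 exec 'MUL C, B'. After: A=2 B=0 C=0 D=0 ZF=1 PC=4
Step 13: PC=4 exec 'SUB A, 1'. After: A=1 B=0 C=0 D=0 ZF=0 PC=5
Step 14: PC=5 exec 'JNZ 2'. After: A=1 B=0 C=0 D=0 ZF=0 PC=2
Step 15: PC=2 exec 'MOV B, D'. After: A=1 B=0 C=0 D=0 ZF=0 PC=3
Step 16: PC=3 exec 'MUL C, B'. After: A=1 B=0 C=0 D=0 ZF=1 PC=4
Step 17: PC=4 exec 'SUB A, 1'. After: A=0 B=0 C=0 D=0 ZF=1 PC=5
Step 18: PC=5 exec 'JNZ 2'. After: A=0 B=0 C=0 D=0 ZF=1 PC=6
Step 19: PC=6 exec 'HALT'. After: A=0 B=0 C=0 D=0 ZF=1 PC=6 HALTED
Total instructions executed: 19

Answer: 19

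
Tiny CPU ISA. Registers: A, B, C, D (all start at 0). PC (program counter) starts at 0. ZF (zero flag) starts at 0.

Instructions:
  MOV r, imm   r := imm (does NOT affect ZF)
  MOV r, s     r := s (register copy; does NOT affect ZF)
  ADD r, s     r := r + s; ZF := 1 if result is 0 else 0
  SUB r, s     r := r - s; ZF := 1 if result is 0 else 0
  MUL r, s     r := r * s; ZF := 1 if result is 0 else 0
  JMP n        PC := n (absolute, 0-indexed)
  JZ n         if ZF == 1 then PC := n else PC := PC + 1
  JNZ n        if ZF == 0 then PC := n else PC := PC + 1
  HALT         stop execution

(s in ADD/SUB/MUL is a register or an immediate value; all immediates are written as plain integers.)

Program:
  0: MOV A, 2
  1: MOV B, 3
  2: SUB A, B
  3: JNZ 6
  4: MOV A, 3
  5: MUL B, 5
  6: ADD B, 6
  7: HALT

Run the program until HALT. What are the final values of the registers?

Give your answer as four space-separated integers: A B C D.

Step 1: PC=0 exec 'MOV A, 2'. After: A=2 B=0 C=0 D=0 ZF=0 PC=1
Step 2: PC=1 exec 'MOV B, 3'. After: A=2 B=3 C=0 D=0 ZF=0 PC=2
Step 3: PC=2 exec 'SUB A, B'. After: A=-1 B=3 C=0 D=0 ZF=0 PC=3
Step 4: PC=3 exec 'JNZ 6'. After: A=-1 B=3 C=0 D=0 ZF=0 PC=6
Step 5: PC=6 exec 'ADD B, 6'. After: A=-1 B=9 C=0 D=0 ZF=0 PC=7
Step 6: PC=7 exec 'HALT'. After: A=-1 B=9 C=0 D=0 ZF=0 PC=7 HALTED

Answer: -1 9 0 0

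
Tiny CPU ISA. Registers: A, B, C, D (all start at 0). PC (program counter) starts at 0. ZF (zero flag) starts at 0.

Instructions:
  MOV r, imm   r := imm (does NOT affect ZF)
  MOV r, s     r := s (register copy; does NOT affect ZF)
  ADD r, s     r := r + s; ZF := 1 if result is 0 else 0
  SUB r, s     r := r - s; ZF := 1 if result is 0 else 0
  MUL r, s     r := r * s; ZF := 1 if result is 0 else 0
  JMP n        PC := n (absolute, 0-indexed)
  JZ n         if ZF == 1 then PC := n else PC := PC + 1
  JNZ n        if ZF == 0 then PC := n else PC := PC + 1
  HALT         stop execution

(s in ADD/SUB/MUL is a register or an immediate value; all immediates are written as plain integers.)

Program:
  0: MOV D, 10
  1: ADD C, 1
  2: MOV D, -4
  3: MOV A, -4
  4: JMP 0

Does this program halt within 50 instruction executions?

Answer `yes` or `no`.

Answer: no

Derivation:
Step 1: PC=0 exec 'MOV D, 10'. After: A=0 B=0 C=0 D=10 ZF=0 PC=1
Step 2: PC=1 exec 'ADD C, 1'. After: A=0 B=0 C=1 D=10 ZF=0 PC=2
Step 3: PC=2 exec 'MOV D, -4'. After: A=0 B=0 C=1 D=-4 ZF=0 PC=3
Step 4: PC=3 exec 'MOV A, -4'. After: A=-4 B=0 C=1 D=-4 ZF=0 PC=4
Step 5: PC=4 exec 'JMP 0'. After: A=-4 B=0 C=1 D=-4 ZF=0 PC=0
Step 6: PC=0 exec 'MOV D, 10'. After: A=-4 B=0 C=1 D=10 ZF=0 PC=1
Step 7: PC=1 exec 'ADD C, 1'. After: A=-4 B=0 C=2 D=10 ZF=0 PC=2
Step 8: PC=2 exec 'MOV D, -4'. After: A=-4 B=0 C=2 D=-4 ZF=0 PC=3
Step 9: PC=3 exec 'MOV A, -4'. After: A=-4 B=0 C=2 D=-4 ZF=0 PC=4
Step 10: PC=4 exec 'JMP 0'. After: A=-4 B=0 C=2 D=-4 ZF=0 PC=0
Step 11: PC=0 exec 'MOV D, 10'. After: A=-4 B=0 C=2 D=10 ZF=0 PC=1
Step 12: PC=1 exec 'ADD C, 1'. After: A=-4 B=0 C=3 D=10 ZF=0 PC=2
Step 13: PC=2 exec 'MOV D, -4'. After: A=-4 B=0 C=3 D=-4 ZF=0 PC=3
Step 14: PC=3 exec 'MOV A, -4'. After: A=-4 B=0 C=3 D=-4 ZF=0 PC=4
Step 15: PC=4 exec 'JMP 0'. After: A=-4 B=0 C=3 D=-4 ZF=0 PC=0
After 50 steps: not halted. PC revisits the same instructions with no path to HALT; will never halt.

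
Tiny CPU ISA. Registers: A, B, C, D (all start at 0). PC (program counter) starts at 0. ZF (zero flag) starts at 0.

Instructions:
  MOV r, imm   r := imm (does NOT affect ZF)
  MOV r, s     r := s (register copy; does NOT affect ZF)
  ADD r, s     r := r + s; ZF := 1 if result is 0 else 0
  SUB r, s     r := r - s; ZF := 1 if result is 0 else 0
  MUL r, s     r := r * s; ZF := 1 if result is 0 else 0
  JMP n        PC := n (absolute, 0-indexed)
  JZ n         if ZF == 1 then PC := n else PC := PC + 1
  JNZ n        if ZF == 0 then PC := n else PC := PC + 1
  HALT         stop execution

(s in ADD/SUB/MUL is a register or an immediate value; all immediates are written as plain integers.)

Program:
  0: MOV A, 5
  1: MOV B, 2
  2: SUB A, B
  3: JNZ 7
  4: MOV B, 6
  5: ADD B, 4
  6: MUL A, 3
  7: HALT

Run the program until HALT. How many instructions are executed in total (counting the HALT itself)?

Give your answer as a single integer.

Answer: 5

Derivation:
Step 1: PC=0 exec 'MOV A, 5'. After: A=5 B=0 C=0 D=0 ZF=0 PC=1
Step 2: PC=1 exec 'MOV B, 2'. After: A=5 B=2 C=0 D=0 ZF=0 PC=2
Step 3: PC=2 exec 'SUB A, B'. After: A=3 B=2 C=0 D=0 ZF=0 PC=3
Step 4: PC=3 exec 'JNZ 7'. After: A=3 B=2 C=0 D=0 ZF=0 PC=7
Step 5: PC=7 exec 'HALT'. After: A=3 B=2 C=0 D=0 ZF=0 PC=7 HALTED
Total instructions executed: 5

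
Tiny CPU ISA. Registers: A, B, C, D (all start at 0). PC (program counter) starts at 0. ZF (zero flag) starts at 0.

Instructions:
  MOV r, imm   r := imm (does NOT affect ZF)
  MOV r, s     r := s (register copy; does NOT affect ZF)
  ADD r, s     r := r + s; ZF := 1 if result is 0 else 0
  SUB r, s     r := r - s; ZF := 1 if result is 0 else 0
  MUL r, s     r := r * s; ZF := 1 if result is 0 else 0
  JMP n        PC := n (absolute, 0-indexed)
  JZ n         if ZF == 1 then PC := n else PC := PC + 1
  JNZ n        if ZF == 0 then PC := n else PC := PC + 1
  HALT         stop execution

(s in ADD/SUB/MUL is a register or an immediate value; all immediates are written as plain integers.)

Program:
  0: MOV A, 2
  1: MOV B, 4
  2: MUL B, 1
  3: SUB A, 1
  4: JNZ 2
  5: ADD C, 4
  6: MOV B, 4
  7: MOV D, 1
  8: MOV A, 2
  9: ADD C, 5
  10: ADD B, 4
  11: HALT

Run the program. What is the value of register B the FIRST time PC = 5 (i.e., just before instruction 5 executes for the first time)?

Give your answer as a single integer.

Step 1: PC=0 exec 'MOV A, 2'. After: A=2 B=0 C=0 D=0 ZF=0 PC=1
Step 2: PC=1 exec 'MOV B, 4'. After: A=2 B=4 C=0 D=0 ZF=0 PC=2
Step 3: PC=2 exec 'MUL B, 1'. After: A=2 B=4 C=0 D=0 ZF=0 PC=3
Step 4: PC=3 exec 'SUB A, 1'. After: A=1 B=4 C=0 D=0 ZF=0 PC=4
Step 5: PC=4 exec 'JNZ 2'. After: A=1 B=4 C=0 D=0 ZF=0 PC=2
Step 6: PC=2 exec 'MUL B, 1'. After: A=1 B=4 C=0 D=0 ZF=0 PC=3
Step 7: PC=3 exec 'SUB A, 1'. After: A=0 B=4 C=0 D=0 ZF=1 PC=4
Step 8: PC=4 exec 'JNZ 2'. After: A=0 B=4 C=0 D=0 ZF=1 PC=5
First time PC=5: B=4

4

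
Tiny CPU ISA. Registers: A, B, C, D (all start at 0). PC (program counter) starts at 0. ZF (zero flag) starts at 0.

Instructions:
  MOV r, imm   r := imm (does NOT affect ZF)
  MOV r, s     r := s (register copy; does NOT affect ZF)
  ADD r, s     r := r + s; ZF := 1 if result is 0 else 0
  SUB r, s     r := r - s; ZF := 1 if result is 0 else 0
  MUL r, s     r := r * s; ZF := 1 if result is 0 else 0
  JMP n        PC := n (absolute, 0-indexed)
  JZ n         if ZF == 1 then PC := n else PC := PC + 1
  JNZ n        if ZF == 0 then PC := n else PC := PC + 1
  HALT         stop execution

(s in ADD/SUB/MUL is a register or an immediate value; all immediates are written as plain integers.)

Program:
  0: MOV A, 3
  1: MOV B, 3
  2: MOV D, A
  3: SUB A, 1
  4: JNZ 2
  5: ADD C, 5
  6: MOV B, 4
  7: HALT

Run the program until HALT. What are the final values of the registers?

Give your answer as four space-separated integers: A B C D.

Step 1: PC=0 exec 'MOV A, 3'. After: A=3 B=0 C=0 D=0 ZF=0 PC=1
Step 2: PC=1 exec 'MOV B, 3'. After: A=3 B=3 C=0 D=0 ZF=0 PC=2
Step 3: PC=2 exec 'MOV D, A'. After: A=3 B=3 C=0 D=3 ZF=0 PC=3
Step 4: PC=3 exec 'SUB A, 1'. After: A=2 B=3 C=0 D=3 ZF=0 PC=4
Step 5: PC=4 exec 'JNZ 2'. After: A=2 B=3 C=0 D=3 ZF=0 PC=2
Step 6: PC=2 exec 'MOV D, A'. After: A=2 B=3 C=0 D=2 ZF=0 PC=3
Step 7: PC=3 exec 'SUB A, 1'. After: A=1 B=3 C=0 D=2 ZF=0 PC=4
Step 8: PC=4 exec 'JNZ 2'. After: A=1 B=3 C=0 D=2 ZF=0 PC=2
Step 9: PC=2 exec 'MOV D, A'. After: A=1 B=3 C=0 D=1 ZF=0 PC=3
Step 10: PC=3 exec 'SUB A, 1'. After: A=0 B=3 C=0 D=1 ZF=1 PC=4
Step 11: PC=4 exec 'JNZ 2'. After: A=0 B=3 C=0 D=1 ZF=1 PC=5
Step 12: PC=5 exec 'ADD C, 5'. After: A=0 B=3 C=5 D=1 ZF=0 PC=6
Step 13: PC=6 exec 'MOV B, 4'. After: A=0 B=4 C=5 D=1 ZF=0 PC=7
Step 14: PC=7 exec 'HALT'. After: A=0 B=4 C=5 D=1 ZF=0 PC=7 HALTED

Answer: 0 4 5 1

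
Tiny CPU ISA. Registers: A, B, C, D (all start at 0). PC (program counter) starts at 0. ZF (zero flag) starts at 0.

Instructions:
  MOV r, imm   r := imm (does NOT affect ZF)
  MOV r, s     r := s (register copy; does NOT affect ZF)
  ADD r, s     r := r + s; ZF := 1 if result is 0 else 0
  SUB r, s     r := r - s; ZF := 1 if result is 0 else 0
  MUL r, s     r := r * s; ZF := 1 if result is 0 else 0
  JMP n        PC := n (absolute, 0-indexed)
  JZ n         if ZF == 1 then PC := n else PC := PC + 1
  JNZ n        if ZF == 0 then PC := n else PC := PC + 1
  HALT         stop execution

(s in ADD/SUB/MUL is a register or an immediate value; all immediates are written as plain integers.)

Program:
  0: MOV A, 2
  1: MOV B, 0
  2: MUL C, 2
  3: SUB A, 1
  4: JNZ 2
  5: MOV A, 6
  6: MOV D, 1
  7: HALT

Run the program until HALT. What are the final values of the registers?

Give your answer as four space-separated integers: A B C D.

Step 1: PC=0 exec 'MOV A, 2'. After: A=2 B=0 C=0 D=0 ZF=0 PC=1
Step 2: PC=1 exec 'MOV B, 0'. After: A=2 B=0 C=0 D=0 ZF=0 PC=2
Step 3: PC=2 exec 'MUL C, 2'. After: A=2 B=0 C=0 D=0 ZF=1 PC=3
Step 4: PC=3 exec 'SUB A, 1'. After: A=1 B=0 C=0 D=0 ZF=0 PC=4
Step 5: PC=4 exec 'JNZ 2'. After: A=1 B=0 C=0 D=0 ZF=0 PC=2
Step 6: PC=2 exec 'MUL C, 2'. After: A=1 B=0 C=0 D=0 ZF=1 PC=3
Step 7: PC=3 exec 'SUB A, 1'. After: A=0 B=0 C=0 D=0 ZF=1 PC=4
Step 8: PC=4 exec 'JNZ 2'. After: A=0 B=0 C=0 D=0 ZF=1 PC=5
Step 9: PC=5 exec 'MOV A, 6'. After: A=6 B=0 C=0 D=0 ZF=1 PC=6
Step 10: PC=6 exec 'MOV D, 1'. After: A=6 B=0 C=0 D=1 ZF=1 PC=7
Step 11: PC=7 exec 'HALT'. After: A=6 B=0 C=0 D=1 ZF=1 PC=7 HALTED

Answer: 6 0 0 1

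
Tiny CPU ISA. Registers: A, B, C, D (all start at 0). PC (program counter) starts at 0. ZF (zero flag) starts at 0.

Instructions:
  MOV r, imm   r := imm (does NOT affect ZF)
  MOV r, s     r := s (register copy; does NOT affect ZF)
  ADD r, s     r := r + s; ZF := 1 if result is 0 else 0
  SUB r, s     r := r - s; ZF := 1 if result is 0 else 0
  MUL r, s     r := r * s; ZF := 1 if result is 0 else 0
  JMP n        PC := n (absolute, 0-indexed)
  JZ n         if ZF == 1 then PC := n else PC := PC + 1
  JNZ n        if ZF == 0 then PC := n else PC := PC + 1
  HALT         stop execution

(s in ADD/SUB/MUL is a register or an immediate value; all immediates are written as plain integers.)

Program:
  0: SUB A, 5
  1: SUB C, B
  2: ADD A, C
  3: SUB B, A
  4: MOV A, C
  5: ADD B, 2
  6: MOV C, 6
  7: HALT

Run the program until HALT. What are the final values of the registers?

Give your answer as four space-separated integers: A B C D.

Answer: 0 7 6 0

Derivation:
Step 1: PC=0 exec 'SUB A, 5'. After: A=-5 B=0 C=0 D=0 ZF=0 PC=1
Step 2: PC=1 exec 'SUB C, B'. After: A=-5 B=0 C=0 D=0 ZF=1 PC=2
Step 3: PC=2 exec 'ADD A, C'. After: A=-5 B=0 C=0 D=0 ZF=0 PC=3
Step 4: PC=3 exec 'SUB B, A'. After: A=-5 B=5 C=0 D=0 ZF=0 PC=4
Step 5: PC=4 exec 'MOV A, C'. After: A=0 B=5 C=0 D=0 ZF=0 PC=5
Step 6: PC=5 exec 'ADD B, 2'. After: A=0 B=7 C=0 D=0 ZF=0 PC=6
Step 7: PC=6 exec 'MOV C, 6'. After: A=0 B=7 C=6 D=0 ZF=0 PC=7
Step 8: PC=7 exec 'HALT'. After: A=0 B=7 C=6 D=0 ZF=0 PC=7 HALTED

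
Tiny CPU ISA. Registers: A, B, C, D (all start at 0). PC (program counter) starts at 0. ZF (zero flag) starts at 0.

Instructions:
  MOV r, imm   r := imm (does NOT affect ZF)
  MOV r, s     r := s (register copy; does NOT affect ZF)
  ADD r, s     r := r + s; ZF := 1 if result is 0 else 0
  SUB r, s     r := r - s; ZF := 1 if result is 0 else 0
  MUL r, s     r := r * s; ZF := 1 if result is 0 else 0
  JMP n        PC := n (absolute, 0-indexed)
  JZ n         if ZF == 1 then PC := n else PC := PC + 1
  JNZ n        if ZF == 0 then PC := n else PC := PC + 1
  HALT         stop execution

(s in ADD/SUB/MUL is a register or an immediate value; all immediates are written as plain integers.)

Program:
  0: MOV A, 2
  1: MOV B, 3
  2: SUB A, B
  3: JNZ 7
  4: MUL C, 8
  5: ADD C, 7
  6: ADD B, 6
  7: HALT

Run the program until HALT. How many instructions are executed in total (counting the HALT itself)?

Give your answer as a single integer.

Step 1: PC=0 exec 'MOV A, 2'. After: A=2 B=0 C=0 D=0 ZF=0 PC=1
Step 2: PC=1 exec 'MOV B, 3'. After: A=2 B=3 C=0 D=0 ZF=0 PC=2
Step 3: PC=2 exec 'SUB A, B'. After: A=-1 B=3 C=0 D=0 ZF=0 PC=3
Step 4: PC=3 exec 'JNZ 7'. After: A=-1 B=3 C=0 D=0 ZF=0 PC=7
Step 5: PC=7 exec 'HALT'. After: A=-1 B=3 C=0 D=0 ZF=0 PC=7 HALTED
Total instructions executed: 5

Answer: 5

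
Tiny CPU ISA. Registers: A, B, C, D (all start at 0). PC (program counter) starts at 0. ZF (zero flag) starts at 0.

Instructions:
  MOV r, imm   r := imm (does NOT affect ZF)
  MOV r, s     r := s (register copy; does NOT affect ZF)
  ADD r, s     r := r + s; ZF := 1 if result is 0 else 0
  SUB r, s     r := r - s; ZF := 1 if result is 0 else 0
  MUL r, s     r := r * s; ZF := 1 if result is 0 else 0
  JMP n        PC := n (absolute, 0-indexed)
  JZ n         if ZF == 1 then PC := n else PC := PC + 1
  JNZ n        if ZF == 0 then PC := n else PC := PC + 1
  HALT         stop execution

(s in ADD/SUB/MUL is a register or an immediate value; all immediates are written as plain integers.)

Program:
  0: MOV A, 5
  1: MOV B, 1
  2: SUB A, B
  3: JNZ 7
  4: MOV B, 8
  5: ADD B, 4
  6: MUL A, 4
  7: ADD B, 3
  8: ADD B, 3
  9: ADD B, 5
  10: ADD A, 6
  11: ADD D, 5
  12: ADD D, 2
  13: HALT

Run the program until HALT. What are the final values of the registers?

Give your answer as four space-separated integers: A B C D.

Answer: 10 12 0 7

Derivation:
Step 1: PC=0 exec 'MOV A, 5'. After: A=5 B=0 C=0 D=0 ZF=0 PC=1
Step 2: PC=1 exec 'MOV B, 1'. After: A=5 B=1 C=0 D=0 ZF=0 PC=2
Step 3: PC=2 exec 'SUB A, B'. After: A=4 B=1 C=0 D=0 ZF=0 PC=3
Step 4: PC=3 exec 'JNZ 7'. After: A=4 B=1 C=0 D=0 ZF=0 PC=7
Step 5: PC=7 exec 'ADD B, 3'. After: A=4 B=4 C=0 D=0 ZF=0 PC=8
Step 6: PC=8 exec 'ADD B, 3'. After: A=4 B=7 C=0 D=0 ZF=0 PC=9
Step 7: PC=9 exec 'ADD B, 5'. After: A=4 B=12 C=0 D=0 ZF=0 PC=10
Step 8: PC=10 exec 'ADD A, 6'. After: A=10 B=12 C=0 D=0 ZF=0 PC=11
Step 9: PC=11 exec 'ADD D, 5'. After: A=10 B=12 C=0 D=5 ZF=0 PC=12
Step 10: PC=12 exec 'ADD D, 2'. After: A=10 B=12 C=0 D=7 ZF=0 PC=13
Step 11: PC=13 exec 'HALT'. After: A=10 B=12 C=0 D=7 ZF=0 PC=13 HALTED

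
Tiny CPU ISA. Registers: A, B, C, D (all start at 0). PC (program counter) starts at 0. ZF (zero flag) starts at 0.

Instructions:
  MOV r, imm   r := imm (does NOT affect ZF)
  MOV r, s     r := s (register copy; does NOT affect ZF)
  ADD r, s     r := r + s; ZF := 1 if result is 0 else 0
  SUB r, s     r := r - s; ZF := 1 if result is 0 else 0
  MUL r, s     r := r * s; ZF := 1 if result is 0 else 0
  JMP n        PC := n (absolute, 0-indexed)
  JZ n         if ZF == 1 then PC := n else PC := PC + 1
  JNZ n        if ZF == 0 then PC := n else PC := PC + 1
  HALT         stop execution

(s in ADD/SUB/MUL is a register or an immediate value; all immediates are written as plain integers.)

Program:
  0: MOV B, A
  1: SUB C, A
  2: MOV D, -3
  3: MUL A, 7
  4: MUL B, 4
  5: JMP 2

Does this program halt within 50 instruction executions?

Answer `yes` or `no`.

Step 1: PC=0 exec 'MOV B, A'. After: A=0 B=0 C=0 D=0 ZF=0 PC=1
Step 2: PC=1 exec 'SUB C, A'. After: A=0 B=0 C=0 D=0 ZF=1 PC=2
Step 3: PC=2 exec 'MOV D, -3'. After: A=0 B=0 C=0 D=-3 ZF=1 PC=3
Step 4: PC=3 exec 'MUL A, 7'. After: A=0 B=0 C=0 D=-3 ZF=1 PC=4
Step 5: PC=4 exec 'MUL B, 4'. After: A=0 B=0 C=0 D=-3 ZF=1 PC=5
Step 6: PC=5 exec 'JMP 2'. After: A=0 B=0 C=0 D=-3 ZF=1 PC=2
Step 7: PC=2 exec 'MOV D, -3'. After: A=0 B=0 C=0 D=-3 ZF=1 PC=3
State after step 7 equals state after step 3: the program is in a cycle of length 4 and will never halt.

Answer: no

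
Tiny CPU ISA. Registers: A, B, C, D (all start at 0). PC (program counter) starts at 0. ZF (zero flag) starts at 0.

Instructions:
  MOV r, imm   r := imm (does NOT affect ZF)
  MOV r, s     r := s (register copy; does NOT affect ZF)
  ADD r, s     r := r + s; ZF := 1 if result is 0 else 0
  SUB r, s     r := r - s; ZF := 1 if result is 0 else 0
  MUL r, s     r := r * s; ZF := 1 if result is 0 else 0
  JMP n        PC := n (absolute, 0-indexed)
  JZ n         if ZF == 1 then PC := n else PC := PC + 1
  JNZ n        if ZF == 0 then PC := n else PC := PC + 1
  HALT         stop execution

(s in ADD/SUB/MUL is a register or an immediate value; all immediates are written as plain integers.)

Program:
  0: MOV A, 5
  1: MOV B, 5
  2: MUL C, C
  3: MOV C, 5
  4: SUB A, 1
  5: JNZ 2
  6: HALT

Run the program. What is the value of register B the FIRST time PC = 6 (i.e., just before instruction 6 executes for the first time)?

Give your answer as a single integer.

Step 1: PC=0 exec 'MOV A, 5'. After: A=5 B=0 C=0 D=0 ZF=0 PC=1
Step 2: PC=1 exec 'MOV B, 5'. After: A=5 B=5 C=0 D=0 ZF=0 PC=2
Step 3: PC=2 exec 'MUL C, C'. After: A=5 B=5 C=0 D=0 ZF=1 PC=3
Step 4: PC=3 exec 'MOV C, 5'. After: A=5 B=5 C=5 D=0 ZF=1 PC=4
Step 5: PC=4 exec 'SUB A, 1'. After: A=4 B=5 C=5 D=0 ZF=0 PC=5
Step 6: PC=5 exec 'JNZ 2'. After: A=4 B=5 C=5 D=0 ZF=0 PC=2
Step 7: PC=2 exec 'MUL C, C'. After: A=4 B=5 C=25 D=0 ZF=0 PC=3
Step 8: PC=3 exec 'MOV C, 5'. After: A=4 B=5 C=5 D=0 ZF=0 PC=4
Step 9: PC=4 exec 'SUB A, 1'. After: A=3 B=5 C=5 D=0 ZF=0 PC=5
Step 10: PC=5 exec 'JNZ 2'. After: A=3 B=5 C=5 D=0 ZF=0 PC=2
Step 11: PC=2 exec 'MUL C, C'. After: A=3 B=5 C=25 D=0 ZF=0 PC=3
Step 12: PC=3 exec 'MOV C, 5'. After: A=3 B=5 C=5 D=0 ZF=0 PC=4
Step 13: PC=4 exec 'SUB A, 1'. After: A=2 B=5 C=5 D=0 ZF=0 PC=5
Step 14: PC=5 exec 'JNZ 2'. After: A=2 B=5 C=5 D=0 ZF=0 PC=2
Step 15: PC=2 exec 'MUL C, C'. After: A=2 B=5 C=25 D=0 ZF=0 PC=3
Step 16: PC=3 exec 'MOV C, 5'. After: A=2 B=5 C=5 D=0 ZF=0 PC=4
Step 17: PC=4 exec 'SUB A, 1'. After: A=1 B=5 C=5 D=0 ZF=0 PC=5
Step 18: PC=5 exec 'JNZ 2'. After: A=1 B=5 C=5 D=0 ZF=0 PC=2
Step 19: PC=2 exec 'MUL C, C'. After: A=1 B=5 C=25 D=0 ZF=0 PC=3
Step 20: PC=3 exec 'MOV C, 5'. After: A=1 B=5 C=5 D=0 ZF=0 PC=4
Step 21: PC=4 exec 'SUB A, 1'. After: A=0 B=5 C=5 D=0 ZF=1 PC=5
Step 22: PC=5 exec 'JNZ 2'. After: A=0 B=5 C=5 D=0 ZF=1 PC=6
First time PC=6: B=5

5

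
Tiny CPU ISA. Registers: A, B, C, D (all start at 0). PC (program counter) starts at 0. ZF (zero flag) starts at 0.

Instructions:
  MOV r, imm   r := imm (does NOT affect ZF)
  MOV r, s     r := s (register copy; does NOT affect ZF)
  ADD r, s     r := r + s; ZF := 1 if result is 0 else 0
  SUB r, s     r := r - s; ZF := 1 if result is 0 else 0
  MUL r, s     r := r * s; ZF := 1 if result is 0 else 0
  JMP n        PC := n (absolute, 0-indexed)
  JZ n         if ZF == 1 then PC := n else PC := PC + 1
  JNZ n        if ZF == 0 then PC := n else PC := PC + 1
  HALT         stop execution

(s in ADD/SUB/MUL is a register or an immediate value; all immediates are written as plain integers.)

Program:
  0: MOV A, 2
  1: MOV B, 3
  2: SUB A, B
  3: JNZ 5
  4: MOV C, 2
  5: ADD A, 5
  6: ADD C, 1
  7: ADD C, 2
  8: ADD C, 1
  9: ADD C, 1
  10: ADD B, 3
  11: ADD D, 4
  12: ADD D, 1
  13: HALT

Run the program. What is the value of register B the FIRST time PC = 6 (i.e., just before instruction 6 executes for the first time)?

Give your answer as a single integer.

Step 1: PC=0 exec 'MOV A, 2'. After: A=2 B=0 C=0 D=0 ZF=0 PC=1
Step 2: PC=1 exec 'MOV B, 3'. After: A=2 B=3 C=0 D=0 ZF=0 PC=2
Step 3: PC=2 exec 'SUB A, B'. After: A=-1 B=3 C=0 D=0 ZF=0 PC=3
Step 4: PC=3 exec 'JNZ 5'. After: A=-1 B=3 C=0 D=0 ZF=0 PC=5
Step 5: PC=5 exec 'ADD A, 5'. After: A=4 B=3 C=0 D=0 ZF=0 PC=6
First time PC=6: B=3

3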